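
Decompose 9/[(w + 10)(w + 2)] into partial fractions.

9/(w + 10)(w + 2) = A/(w + 10) + B/(w + 2). A = 9/(-10 + 2) = -9/8, B = 9/(-2 + 10) = 9/8
Result: (-9/8)/(w + 10) + (9/8)/(w + 2)


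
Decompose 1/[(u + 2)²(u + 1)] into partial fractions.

Cover-up at u=-1: C = 1/(-1 + 2)² = 1. Cover-up at u=-2: B = 1/(-2 + 1) = -1. Comparing u² coeff: A = -C = -1
Result: -1/(u + 2) - 1/(u + 2)² + 1/(u + 1)


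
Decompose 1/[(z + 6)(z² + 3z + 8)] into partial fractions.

Cover-up at z = -6: A = 1/((-6)² + 3·(-6) + 8) = 1/26. Then B = -A = -1/26, C = -A·(3 - 6) = 3/26
Result: (1/26)/(z + 6) - ((1/26)z - 3/26)/(z² + 3z + 8)


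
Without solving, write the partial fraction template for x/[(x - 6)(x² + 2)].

Linear + irreducible quadratic: P/(x - 6) + (Qx + R)/(x² + 2)


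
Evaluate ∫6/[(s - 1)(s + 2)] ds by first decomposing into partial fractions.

Decompose: 6/[(s - 1)(s + 2)] = 2/(s - 1) - 2/(s + 2). Integrate each term: 2 ln|(s - 1)| - 2 ln|(s + 2)| + C


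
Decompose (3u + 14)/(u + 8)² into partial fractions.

(3u + 14) = α(u + 8) + β. At u = -8: β = 3·(-8) + 14 = -10. Coeff of u: α = 3
Result: 3/(u + 8) - 10/(u + 8)²


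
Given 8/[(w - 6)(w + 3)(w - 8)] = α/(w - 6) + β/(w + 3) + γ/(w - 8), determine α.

Cover-up at w = 6: α = 8/[(6 + 3)(6 - 8)] = 8/[(9)(-2)] = -8/18 = -4/9


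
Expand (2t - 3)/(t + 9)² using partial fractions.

(2t - 3) = P(t + 9) + Q. At t = -9: Q = 2·(-9) - 3 = -21. Coeff of t: P = 2
Result: 2/(t + 9) - 21/(t + 9)²


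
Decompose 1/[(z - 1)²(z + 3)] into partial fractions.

Cover-up at z=-3: C = 1/(-3 - 1)² = 1/16. Cover-up at z=1: B = 1/(1 + 3) = 1/4. Comparing z² coeff: A = -C = -1/16
Result: (-1/16)/(z - 1) + (1/4)/(z - 1)² + (1/16)/(z + 3)


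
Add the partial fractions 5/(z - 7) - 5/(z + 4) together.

Common denominator (z - 7)(z + 4). Numerator: 5(z + 4) - 5(z - 7) = (5z + 20) - (5z - 35) = 55
Result: (55)/[(z - 7)(z + 4)]


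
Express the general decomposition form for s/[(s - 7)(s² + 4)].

Linear + irreducible quadratic: α/(s - 7) + (βs + γ)/(s² + 4)


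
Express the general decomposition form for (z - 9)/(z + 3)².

Repeated linear factor: A/(z + 3) + B/(z + 3)²


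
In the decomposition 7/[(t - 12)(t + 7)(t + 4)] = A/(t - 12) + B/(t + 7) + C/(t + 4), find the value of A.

Cover-up at t = 12: A = 7/[(12 + 7)(12 + 4)] = 7/[(19)(16)] = 7/304


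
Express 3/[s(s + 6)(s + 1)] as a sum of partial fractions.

Using cover-up method: α = 1/2, β = 1/10, γ = -3/5
Result: (1/2)/s + (1/10)/(s + 6) - (3/5)/(s + 1)


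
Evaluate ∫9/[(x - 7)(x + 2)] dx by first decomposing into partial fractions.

Decompose: 9/[(x - 7)(x + 2)] = 1/(x - 7) - 1/(x + 2). Integrate each term: ln|(x - 7)| - ln|(x + 2)| + C


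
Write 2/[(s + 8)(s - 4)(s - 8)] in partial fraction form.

Using cover-up method: P = 1/96, Q = -1/24, R = 1/32
Result: (1/96)/(s + 8) - (1/24)/(s - 4) + (1/32)/(s - 8)


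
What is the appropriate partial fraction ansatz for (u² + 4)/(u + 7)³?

Repeated linear factor (power 3): A/(u + 7) + B/(u + 7)² + C/(u + 7)³


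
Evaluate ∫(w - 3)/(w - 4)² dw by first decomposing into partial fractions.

Decompose: α = 1, β = 1·4 - 3 = 1, so (w - 3)/(w - 4)² = 1/(w - 4) + 1/(w - 4)². Integrate: ∫ α/(w - 4) dw = ln|(w - 4)|; ∫ β/(w - 4)² dw = -1/(w - 4). Sum: ln|(w - 4)| - 1/(w - 4) + C


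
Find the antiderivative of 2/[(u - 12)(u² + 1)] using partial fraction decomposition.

Cover-up at u=12: A = 2/(12²+1) = 2/145. Coeff matching: B = -2/145, C = -24/145. Decomposition: (2/145)/(u - 12) - ((2/145)u + 24/145)/(u² + 1). Integrate: linear → ln, quadratic → (1/2)ln + arctan: (2/145) ln|(u - 12)| - (1/145) ln(u² + 1) - (24/145) arctan(u) + C


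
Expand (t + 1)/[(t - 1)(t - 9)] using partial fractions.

At t=1: P = (1·1 + 1)/(1 - 9) = -1/4. At t=9: Q = (1·9 + 1)/(9 - 1) = 5/4
Result: (-1/4)/(t - 1) + (5/4)/(t - 9)


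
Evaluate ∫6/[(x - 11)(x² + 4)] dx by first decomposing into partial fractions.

Cover-up at x=11: A = 6/(11²+4) = 6/125. Coeff matching: B = -6/125, C = -66/125. Decomposition: (6/125)/(x - 11) - ((6/125)x + 66/125)/(x² + 4). Integrate: linear → ln, quadratic → (1/2)ln + arctan: (6/125) ln|(x - 11)| - (3/125) ln(x² + 4) - (33/125) arctan(x/2) + C


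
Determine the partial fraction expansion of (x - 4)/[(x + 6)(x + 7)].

At x=-6: α = (1·(-6) - 4)/(-6 + 7) = -10. At x=-7: β = (1·(-7) - 4)/(-7 + 6) = 11
Result: -10/(x + 6) + 11/(x + 7)


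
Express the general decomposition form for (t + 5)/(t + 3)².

Repeated linear factor: α/(t + 3) + β/(t + 3)²


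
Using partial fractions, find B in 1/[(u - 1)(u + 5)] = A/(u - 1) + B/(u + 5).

Cover-up at u = -5: B = 1/(-5 - 1) = -1/6


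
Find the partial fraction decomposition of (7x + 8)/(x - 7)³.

(7x + 8) = A(x - 7)² + B(x - 7) + C. At x = 7: C = 7·7 + 8 = 57. Coefficients: A = 0, B = 7
Result: 7/(x - 7)² + 57/(x - 7)³


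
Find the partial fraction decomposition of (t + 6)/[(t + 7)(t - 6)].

At t=-7: α = (1·(-7) + 6)/(-7 - 6) = 1/13. At t=6: β = (1·6 + 6)/(6 + 7) = 12/13
Result: (1/13)/(t + 7) + (12/13)/(t - 6)


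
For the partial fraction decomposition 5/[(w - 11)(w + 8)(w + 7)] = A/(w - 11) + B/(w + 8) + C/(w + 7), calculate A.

Cover-up at w = 11: A = 5/[(11 + 8)(11 + 7)] = 5/[(19)(18)] = 5/342


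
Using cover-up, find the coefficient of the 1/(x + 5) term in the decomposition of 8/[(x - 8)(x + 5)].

Cover (x + 5), set x=-5: 8/((x - 8) at x=-5) = 8/(-13) = -8/13


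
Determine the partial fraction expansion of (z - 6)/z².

(z - 6) = Az + B. At z = 0: B = 1·0 - 6 = -6. Coeff of z: A = 1
Result: 1/z - 6/z²


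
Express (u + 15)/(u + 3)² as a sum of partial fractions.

(u + 15) = A(u + 3) + B. At u = -3: B = 1·(-3) + 15 = 12. Coeff of u: A = 1
Result: 1/(u + 3) + 12/(u + 3)²


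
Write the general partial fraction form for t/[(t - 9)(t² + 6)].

Linear + irreducible quadratic: α/(t - 9) + (βt + γ)/(t² + 6)


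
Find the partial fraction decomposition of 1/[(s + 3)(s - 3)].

1/(s + 3)(s - 3) = P/(s + 3) + Q/(s - 3). P = 1/(-3 - 3) = -1/6, Q = 1/(3 + 3) = 1/6
Result: (-1/6)/(s + 3) + (1/6)/(s - 3)


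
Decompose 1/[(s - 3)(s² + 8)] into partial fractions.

Cover-up at s = 3: A = 1/(3² + 8) = 1/17. Then B = -A = -1/17, C = -A·(0 + 3) = -3/17
Result: (1/17)/(s - 3) - ((1/17)s + 3/17)/(s² + 8)


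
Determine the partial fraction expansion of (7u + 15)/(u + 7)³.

(7u + 15) = A(u + 7)² + B(u + 7) + C. At u = -7: C = 7·(-7) + 15 = -34. Coefficients: A = 0, B = 7
Result: 7/(u + 7)² - 34/(u + 7)³


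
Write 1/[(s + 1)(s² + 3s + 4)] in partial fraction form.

Cover-up at s = -1: α = 1/((-1)² + 3·(-1) + 4) = 1/2. Then β = -α = -1/2, γ = -α·(3 - 1) = -1
Result: (1/2)/(s + 1) - ((1/2)s + 1)/(s² + 3s + 4)


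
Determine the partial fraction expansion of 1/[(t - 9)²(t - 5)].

Cover-up at t=5: R = 1/(5 - 9)² = 1/16. Cover-up at t=9: Q = 1/(9 - 5) = 1/4. Comparing t² coeff: P = -R = -1/16
Result: (-1/16)/(t - 9) + (1/4)/(t - 9)² + (1/16)/(t - 5)


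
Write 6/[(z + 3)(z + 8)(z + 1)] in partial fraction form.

Using cover-up method: A = -3/5, B = 6/35, C = 3/7
Result: (-3/5)/(z + 3) + (6/35)/(z + 8) + (3/7)/(z + 1)


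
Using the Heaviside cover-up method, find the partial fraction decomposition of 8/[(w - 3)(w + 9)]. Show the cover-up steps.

Cover (w - 3): set w=3, get A = 8/(3 + 9) = 2/3. Cover (w + 9): set w=-9, get B = 8/(-9 - 3) = -2/3.
Result: (2/3)/(w - 3) - (2/3)/(w + 9)


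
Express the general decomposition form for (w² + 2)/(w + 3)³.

Repeated linear factor (power 3): P/(w + 3) + Q/(w + 3)² + R/(w + 3)³


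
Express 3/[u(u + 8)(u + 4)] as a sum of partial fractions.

Using cover-up method: α = 3/32, β = 3/32, γ = -3/16
Result: (3/32)/u + (3/32)/(u + 8) - (3/16)/(u + 4)


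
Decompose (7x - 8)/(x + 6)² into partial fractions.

(7x - 8) = α(x + 6) + β. At x = -6: β = 7·(-6) - 8 = -50. Coeff of x: α = 7
Result: 7/(x + 6) - 50/(x + 6)²


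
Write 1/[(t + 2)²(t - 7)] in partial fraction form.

Cover-up at t=7: R = 1/(7 + 2)² = 1/81. Cover-up at t=-2: Q = 1/(-2 - 7) = -1/9. Comparing t² coeff: P = -R = -1/81
Result: (-1/81)/(t + 2) - (1/9)/(t + 2)² + (1/81)/(t - 7)


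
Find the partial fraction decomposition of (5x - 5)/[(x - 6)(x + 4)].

At x=6: α = (5·6 - 5)/(6 + 4) = 5/2. At x=-4: β = (5·(-4) - 5)/(-4 - 6) = 5/2
Result: (5/2)/(x - 6) + (5/2)/(x + 4)


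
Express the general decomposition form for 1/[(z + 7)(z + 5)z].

Three distinct linear factors: A/(z + 7) + B/(z + 5) + C/z


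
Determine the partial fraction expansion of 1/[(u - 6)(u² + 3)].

Cover-up at u = 6: P = 1/(6² + 3) = 1/39. Then Q = -P = -1/39, R = -P·(0 + 6) = -2/13
Result: (1/39)/(u - 6) - ((1/39)u + 2/13)/(u² + 3)


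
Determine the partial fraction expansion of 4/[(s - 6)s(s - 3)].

Using cover-up method: A = 2/9, B = 2/9, C = -4/9
Result: (2/9)/(s - 6) + (2/9)/s - (4/9)/(s - 3)


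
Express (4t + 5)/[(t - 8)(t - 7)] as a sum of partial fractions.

At t=8: α = (4·8 + 5)/(8 - 7) = 37. At t=7: β = (4·7 + 5)/(7 - 8) = -33
Result: 37/(t - 8) - 33/(t - 7)


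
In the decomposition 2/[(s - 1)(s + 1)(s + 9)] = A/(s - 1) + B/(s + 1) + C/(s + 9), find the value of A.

Cover-up at s = 1: A = 2/[(1 + 1)(1 + 9)] = 2/[(2)(10)] = 2/20 = 1/10


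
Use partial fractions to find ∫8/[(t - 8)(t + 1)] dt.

Decompose: 8/[(t - 8)(t + 1)] = (8/9)/(t - 8) - (8/9)/(t + 1). Integrate each term: (8/9) ln|(t - 8)| - (8/9) ln|(t + 1)| + C


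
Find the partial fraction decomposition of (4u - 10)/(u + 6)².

(4u - 10) = P(u + 6) + Q. At u = -6: Q = 4·(-6) - 10 = -34. Coeff of u: P = 4
Result: 4/(u + 6) - 34/(u + 6)²


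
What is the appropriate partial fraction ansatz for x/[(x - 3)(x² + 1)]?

Linear + irreducible quadratic: P/(x - 3) + (Qx + R)/(x² + 1)


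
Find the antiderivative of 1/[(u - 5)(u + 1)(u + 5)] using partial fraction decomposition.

Cover-up: α = 1/60, β = -1/24, γ = 1/40. Decomposition: (1/60)/(u - 5) - (1/24)/(u + 1) + (1/40)/(u + 5). Integrate each term: (1/60) ln|(u - 5)| - (1/24) ln|(u + 1)| + (1/40) ln|(u + 5)| + C


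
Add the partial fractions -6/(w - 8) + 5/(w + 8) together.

Common denominator (w - 8)(w + 8). Numerator: -6(w + 8) + 5(w - 8) = (-6w - 48) + (5w - 40) = -w - 88
Result: (-w - 88)/[(w - 8)(w + 8)]


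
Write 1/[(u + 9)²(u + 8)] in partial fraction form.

Cover-up at u=-8: C = 1/(-8 + 9)² = 1. Cover-up at u=-9: B = 1/(-9 + 8) = -1. Comparing u² coeff: A = -C = -1
Result: -1/(u + 9) - 1/(u + 9)² + 1/(u + 8)


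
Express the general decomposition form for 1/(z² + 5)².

Repeated quadratic factor: (Az + B)/(z² + 5) + (Cz + D)/(z² + 5)²


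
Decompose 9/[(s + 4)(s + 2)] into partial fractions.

9/(s + 4)(s + 2) = α/(s + 4) + β/(s + 2). α = 9/(-4 + 2) = -9/2, β = 9/(-2 + 4) = 9/2
Result: (-9/2)/(s + 4) + (9/2)/(s + 2)


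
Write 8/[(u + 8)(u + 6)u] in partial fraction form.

Using cover-up method: A = 1/2, B = -2/3, C = 1/6
Result: (1/2)/(u + 8) - (2/3)/(u + 6) + (1/6)/u


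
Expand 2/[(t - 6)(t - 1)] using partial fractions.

2/(t - 6)(t - 1) = A/(t - 6) + B/(t - 1). A = 2/(6 - 1) = 2/5, B = 2/(1 - 6) = -2/5
Result: (2/5)/(t - 6) - (2/5)/(t - 1)


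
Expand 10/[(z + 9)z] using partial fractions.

10/(z + 9)z = α/(z + 9) + β/z. α = 10/(-9 - 0) = -10/9, β = 10/(0 + 9) = 10/9
Result: (-10/9)/(z + 9) + (10/9)/z


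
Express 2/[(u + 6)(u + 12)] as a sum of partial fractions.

2/(u + 6)(u + 12) = P/(u + 6) + Q/(u + 12). P = 2/(-6 + 12) = 1/3, Q = 2/(-12 + 6) = -1/3
Result: (1/3)/(u + 6) - (1/3)/(u + 12)


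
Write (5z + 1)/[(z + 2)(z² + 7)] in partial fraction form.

At z=-2: A = (5·(-2) + 1)/((-2)² + 7) = -9/11. B = -A = 9/11, C = 5 - (-2)·A = 37/11
Result: (-9/11)/(z + 2) + ((9/11)z + 37/11)/(z² + 7)


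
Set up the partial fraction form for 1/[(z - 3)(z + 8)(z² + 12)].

Two linear + quadratic: A/(z - 3) + B/(z + 8) + (Cz + D)/(z² + 12)


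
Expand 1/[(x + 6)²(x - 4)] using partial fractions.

Cover-up at x=4: R = 1/(4 + 6)² = 1/100. Cover-up at x=-6: Q = 1/(-6 - 4) = -1/10. Comparing x² coeff: P = -R = -1/100
Result: (-1/100)/(x + 6) - (1/10)/(x + 6)² + (1/100)/(x - 4)


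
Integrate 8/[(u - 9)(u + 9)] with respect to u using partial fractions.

Decompose: 8/[(u - 9)(u + 9)] = (4/9)/(u - 9) - (4/9)/(u + 9). Integrate each term: (4/9) ln|(u - 9)| - (4/9) ln|(u + 9)| + C


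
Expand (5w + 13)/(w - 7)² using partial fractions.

(5w + 13) = P(w - 7) + Q. At w = 7: Q = 5·7 + 13 = 48. Coeff of w: P = 5
Result: 5/(w - 7) + 48/(w - 7)²


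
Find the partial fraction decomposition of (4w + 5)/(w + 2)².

(4w + 5) = P(w + 2) + Q. At w = -2: Q = 4·(-2) + 5 = -3. Coeff of w: P = 4
Result: 4/(w + 2) - 3/(w + 2)²


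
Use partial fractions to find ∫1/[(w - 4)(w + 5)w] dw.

Cover-up: A = 1/36, B = 1/45, C = -1/20. Decomposition: (1/36)/(w - 4) + (1/45)/(w + 5) - (1/20)/w. Integrate each term: (1/36) ln|(w - 4)| + (1/45) ln|(w + 5)| - (1/20) ln|w| + C


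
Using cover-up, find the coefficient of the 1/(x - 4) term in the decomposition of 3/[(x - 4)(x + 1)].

Cover (x - 4), set x=4: 3/((x + 1) at x=4) = 3/(5) = 3/5


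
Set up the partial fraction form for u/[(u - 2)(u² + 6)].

Linear + irreducible quadratic: A/(u - 2) + (Bu + C)/(u² + 6)


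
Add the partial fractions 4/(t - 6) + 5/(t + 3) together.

Common denominator (t - 6)(t + 3). Numerator: 4(t + 3) + 5(t - 6) = (4t + 12) + (5t - 30) = 9t - 18
Result: (9t - 18)/[(t - 6)(t + 3)]


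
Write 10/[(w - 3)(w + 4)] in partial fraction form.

10/(w - 3)(w + 4) = A/(w - 3) + B/(w + 4). A = 10/(3 + 4) = 10/7, B = 10/(-4 - 3) = -10/7
Result: (10/7)/(w - 3) - (10/7)/(w + 4)


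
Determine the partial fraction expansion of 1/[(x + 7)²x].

Cover-up at x=0: C = 1/(0 + 7)² = 1/49. Cover-up at x=-7: B = 1/(-7 - 0) = -1/7. Comparing x² coeff: A = -C = -1/49
Result: (-1/49)/(x + 7) - (1/7)/(x + 7)² + (1/49)/x


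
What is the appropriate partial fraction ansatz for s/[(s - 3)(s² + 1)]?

Linear + irreducible quadratic: A/(s - 3) + (Bs + C)/(s² + 1)


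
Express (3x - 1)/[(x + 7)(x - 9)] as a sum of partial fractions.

At x=-7: α = (3·(-7) - 1)/(-7 - 9) = 11/8. At x=9: β = (3·9 - 1)/(9 + 7) = 13/8
Result: (11/8)/(x + 7) + (13/8)/(x - 9)


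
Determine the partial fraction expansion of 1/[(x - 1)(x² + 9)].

Cover-up at x = 1: α = 1/(1² + 9) = 1/10. Then β = -α = -1/10, γ = -α·(0 + 1) = -1/10
Result: (1/10)/(x - 1) - ((1/10)x + 1/10)/(x² + 9)


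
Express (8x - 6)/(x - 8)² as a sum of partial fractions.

(8x - 6) = P(x - 8) + Q. At x = 8: Q = 8·8 - 6 = 58. Coeff of x: P = 8
Result: 8/(x - 8) + 58/(x - 8)²


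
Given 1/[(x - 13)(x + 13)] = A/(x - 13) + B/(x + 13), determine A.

Cover-up at x = 13: A = 1/(13 + 13) = 1/26


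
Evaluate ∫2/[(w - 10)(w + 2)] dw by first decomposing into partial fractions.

Decompose: 2/[(w - 10)(w + 2)] = (1/6)/(w - 10) - (1/6)/(w + 2). Integrate each term: (1/6) ln|(w - 10)| - (1/6) ln|(w + 2)| + C


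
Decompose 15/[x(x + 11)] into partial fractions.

15/x(x + 11) = α/x + β/(x + 11). α = 15/(0 + 11) = 15/11, β = 15/(-11 - 0) = -15/11
Result: (15/11)/x - (15/11)/(x + 11)


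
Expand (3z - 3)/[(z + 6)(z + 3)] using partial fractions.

At z=-6: P = (3·(-6) - 3)/(-6 + 3) = 7. At z=-3: Q = (3·(-3) - 3)/(-3 + 6) = -4
Result: 7/(z + 6) - 4/(z + 3)


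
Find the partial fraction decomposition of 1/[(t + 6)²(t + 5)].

Cover-up at t=-5: C = 1/(-5 + 6)² = 1. Cover-up at t=-6: B = 1/(-6 + 5) = -1. Comparing t² coeff: A = -C = -1
Result: -1/(t + 6) - 1/(t + 6)² + 1/(t + 5)


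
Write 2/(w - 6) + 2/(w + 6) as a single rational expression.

Common denominator (w - 6)(w + 6). Numerator: 2(w + 6) + 2(w - 6) = (2w + 12) + (2w - 12) = 4w
Result: (4w)/[(w - 6)(w + 6)]


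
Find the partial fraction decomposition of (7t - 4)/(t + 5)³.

(7t - 4) = P(t + 5)² + Q(t + 5) + R. At t = -5: R = 7·(-5) - 4 = -39. Coefficients: P = 0, Q = 7
Result: 7/(t + 5)² - 39/(t + 5)³


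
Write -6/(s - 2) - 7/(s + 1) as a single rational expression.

Common denominator (s - 2)(s + 1). Numerator: -6(s + 1) - 7(s - 2) = (-6s - 6) - (7s - 14) = -13s + 8
Result: (-13s + 8)/[(s - 2)(s + 1)]


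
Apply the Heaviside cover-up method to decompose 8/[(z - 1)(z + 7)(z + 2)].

Cover (z - 1), z=1: P = 8/[(1 + 7)(1 + 2)] = 1/3. Cover (z + 7), z=-7: Q = 8/[(-7 - 1)(-7 + 2)] = 1/5. Cover (z + 2), z=-2: R = 8/[(-2 - 1)(-2 + 7)] = -8/15.
Result: (1/3)/(z - 1) + (1/5)/(z + 7) - (8/15)/(z + 2)


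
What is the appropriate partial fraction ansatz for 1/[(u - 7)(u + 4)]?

Distinct linear factors: α/(u - 7) + β/(u + 4)


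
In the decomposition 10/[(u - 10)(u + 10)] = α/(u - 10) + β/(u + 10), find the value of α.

Cover-up at u = 10: α = 10/(10 + 10) = 10/20 = 1/2


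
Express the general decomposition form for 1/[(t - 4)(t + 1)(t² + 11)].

Two linear + quadratic: α/(t - 4) + β/(t + 1) + (γt + δ)/(t² + 11)


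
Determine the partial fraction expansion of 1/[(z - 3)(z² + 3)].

Cover-up at z = 3: A = 1/(3² + 3) = 1/12. Then B = -A = -1/12, C = -A·(0 + 3) = -1/4
Result: (1/12)/(z - 3) - ((1/12)z + 1/4)/(z² + 3)


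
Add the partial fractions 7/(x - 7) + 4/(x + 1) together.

Common denominator (x - 7)(x + 1). Numerator: 7(x + 1) + 4(x - 7) = (7x + 7) + (4x - 28) = 11x - 21
Result: (11x - 21)/[(x - 7)(x + 1)]


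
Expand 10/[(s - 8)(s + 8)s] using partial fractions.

Using cover-up method: P = 5/64, Q = 5/64, R = -5/32
Result: (5/64)/(s - 8) + (5/64)/(s + 8) - (5/32)/s


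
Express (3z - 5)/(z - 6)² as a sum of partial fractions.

(3z - 5) = A(z - 6) + B. At z = 6: B = 3·6 - 5 = 13. Coeff of z: A = 3
Result: 3/(z - 6) + 13/(z - 6)²


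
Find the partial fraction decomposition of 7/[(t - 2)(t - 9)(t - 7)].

Using cover-up method: A = 1/5, B = 1/2, C = -7/10
Result: (1/5)/(t - 2) + (1/2)/(t - 9) - (7/10)/(t - 7)


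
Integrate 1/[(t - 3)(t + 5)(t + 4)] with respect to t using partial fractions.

Cover-up: P = 1/56, Q = 1/8, R = -1/7. Decomposition: (1/56)/(t - 3) + (1/8)/(t + 5) - (1/7)/(t + 4). Integrate each term: (1/56) ln|(t - 3)| + (1/8) ln|(t + 5)| - (1/7) ln|(t + 4)| + C


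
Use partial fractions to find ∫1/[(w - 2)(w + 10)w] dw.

Cover-up: A = 1/24, B = 1/120, C = -1/20. Decomposition: (1/24)/(w - 2) + (1/120)/(w + 10) - (1/20)/w. Integrate each term: (1/24) ln|(w - 2)| + (1/120) ln|(w + 10)| - (1/20) ln|w| + C


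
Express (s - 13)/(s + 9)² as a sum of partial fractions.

(s - 13) = A(s + 9) + B. At s = -9: B = 1·(-9) - 13 = -22. Coeff of s: A = 1
Result: 1/(s + 9) - 22/(s + 9)²


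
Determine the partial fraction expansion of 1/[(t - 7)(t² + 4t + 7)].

Cover-up at t = 7: P = 1/(7² + 4·7 + 7) = 1/84. Then Q = -P = -1/84, R = -P·(4 + 7) = -11/84
Result: (1/84)/(t - 7) - ((1/84)t + 11/84)/(t² + 4t + 7)


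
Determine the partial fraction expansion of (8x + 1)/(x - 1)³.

(8x + 1) = α(x - 1)² + β(x - 1) + γ. At x = 1: γ = 8·1 + 1 = 9. Coefficients: α = 0, β = 8
Result: 8/(x - 1)² + 9/(x - 1)³


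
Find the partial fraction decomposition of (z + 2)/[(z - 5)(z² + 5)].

At z=5: α = (1·5 + 2)/(5² + 5) = 7/30. β = -α = -7/30, γ = 1 - 5·α = -1/6
Result: (7/30)/(z - 5) - ((7/30)z + 1/6)/(z² + 5)


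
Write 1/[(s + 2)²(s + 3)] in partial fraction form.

Cover-up at s=-3: γ = 1/(-3 + 2)² = 1. Cover-up at s=-2: β = 1/(-2 + 3) = 1. Comparing s² coeff: α = -γ = -1
Result: -1/(s + 2) + 1/(s + 2)² + 1/(s + 3)


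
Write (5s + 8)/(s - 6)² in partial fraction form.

(5s + 8) = A(s - 6) + B. At s = 6: B = 5·6 + 8 = 38. Coeff of s: A = 5
Result: 5/(s - 6) + 38/(s - 6)²


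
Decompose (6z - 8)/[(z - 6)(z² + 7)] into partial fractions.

At z=6: P = (6·6 - 8)/(6² + 7) = 28/43. Q = -P = -28/43, R = 6 - 6·P = 90/43
Result: (28/43)/(z - 6) - ((28/43)z - 90/43)/(z² + 7)


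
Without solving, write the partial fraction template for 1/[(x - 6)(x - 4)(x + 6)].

Three distinct linear factors: α/(x - 6) + β/(x - 4) + γ/(x + 6)


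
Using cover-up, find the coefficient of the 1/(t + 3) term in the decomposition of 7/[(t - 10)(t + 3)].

Cover (t + 3), set t=-3: 7/((t - 10) at t=-3) = 7/(-13) = -7/13


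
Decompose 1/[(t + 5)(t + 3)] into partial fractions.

1/(t + 5)(t + 3) = A/(t + 5) + B/(t + 3). A = 1/(-5 + 3) = -1/2, B = 1/(-3 + 5) = 1/2
Result: (-1/2)/(t + 5) + (1/2)/(t + 3)


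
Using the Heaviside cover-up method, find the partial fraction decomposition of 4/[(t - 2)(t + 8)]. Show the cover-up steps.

Cover (t - 2): set t=2, get P = 4/(2 + 8) = 2/5. Cover (t + 8): set t=-8, get Q = 4/(-8 - 2) = -2/5.
Result: (2/5)/(t - 2) - (2/5)/(t + 8)


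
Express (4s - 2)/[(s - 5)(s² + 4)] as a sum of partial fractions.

At s=5: A = (4·5 - 2)/(5² + 4) = 18/29. B = -A = -18/29, C = 4 - 5·A = 26/29
Result: (18/29)/(s - 5) - ((18/29)s - 26/29)/(s² + 4)


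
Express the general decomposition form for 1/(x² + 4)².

Repeated quadratic factor: (Px + Q)/(x² + 4) + (Rx + S)/(x² + 4)²


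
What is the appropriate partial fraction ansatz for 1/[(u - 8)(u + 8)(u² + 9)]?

Two linear + quadratic: A/(u - 8) + B/(u + 8) + (Cu + D)/(u² + 9)


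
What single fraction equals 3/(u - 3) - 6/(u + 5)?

Common denominator (u - 3)(u + 5). Numerator: 3(u + 5) - 6(u - 3) = (3u + 15) - (6u - 18) = -3u + 33
Result: (-3u + 33)/[(u - 3)(u + 5)]


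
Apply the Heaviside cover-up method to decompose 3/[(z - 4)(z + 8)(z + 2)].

Cover (z - 4), z=4: P = 3/[(4 + 8)(4 + 2)] = 1/24. Cover (z + 8), z=-8: Q = 3/[(-8 - 4)(-8 + 2)] = 1/24. Cover (z + 2), z=-2: R = 3/[(-2 - 4)(-2 + 8)] = -1/12.
Result: (1/24)/(z - 4) + (1/24)/(z + 8) - (1/12)/(z + 2)


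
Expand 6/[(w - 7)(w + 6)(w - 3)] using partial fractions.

Using cover-up method: A = 3/26, B = 2/39, C = -1/6
Result: (3/26)/(w - 7) + (2/39)/(w + 6) - (1/6)/(w - 3)


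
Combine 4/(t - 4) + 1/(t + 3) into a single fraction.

Common denominator (t - 4)(t + 3). Numerator: 4(t + 3) + 1(t - 4) = (4t + 12) + (t - 4) = 5t + 8
Result: (5t + 8)/[(t - 4)(t + 3)]


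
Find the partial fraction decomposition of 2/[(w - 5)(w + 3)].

2/(w - 5)(w + 3) = P/(w - 5) + Q/(w + 3). P = 2/(5 + 3) = 1/4, Q = 2/(-3 - 5) = -1/4
Result: (1/4)/(w - 5) - (1/4)/(w + 3)


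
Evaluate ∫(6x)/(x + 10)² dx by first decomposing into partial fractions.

Decompose: α = 6, β = 6·(-10) + 0 = -60, so (6x)/(x + 10)² = 6/(x + 10) - 60/(x + 10)². Integrate: ∫ α/(x + 10) dx = 6 ln|(x + 10)|; ∫ β/(x + 10)² dx = 60/(x + 10). Sum: 6 ln|(x + 10)| + 60/(x + 10) + C


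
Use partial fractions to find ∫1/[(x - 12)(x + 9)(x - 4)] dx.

Cover-up: A = 1/168, B = 1/273, C = -1/104. Decomposition: (1/168)/(x - 12) + (1/273)/(x + 9) - (1/104)/(x - 4). Integrate each term: (1/168) ln|(x - 12)| + (1/273) ln|(x + 9)| - (1/104) ln|(x - 4)| + C


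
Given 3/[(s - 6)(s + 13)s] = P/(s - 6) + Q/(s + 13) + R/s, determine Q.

Cover-up at s = -13: Q = 3/[(-13 - 6)(-13 - 0)] = 3/[(-19)(-13)] = 3/247


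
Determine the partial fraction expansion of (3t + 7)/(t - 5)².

(3t + 7) = P(t - 5) + Q. At t = 5: Q = 3·5 + 7 = 22. Coeff of t: P = 3
Result: 3/(t - 5) + 22/(t - 5)²


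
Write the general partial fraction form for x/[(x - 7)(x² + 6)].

Linear + irreducible quadratic: α/(x - 7) + (βx + γ)/(x² + 6)


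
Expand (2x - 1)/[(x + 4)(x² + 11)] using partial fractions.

At x=-4: P = (2·(-4) - 1)/((-4)² + 11) = -1/3. Q = -P = 1/3, R = 2 - (-4)·P = 2/3
Result: (-1/3)/(x + 4) + ((1/3)x + 2/3)/(x² + 11)


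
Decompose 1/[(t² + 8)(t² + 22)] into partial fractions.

Coefficient matching gives P = R = 0, Q = 1/(22-8) = 1/14, S = -Q = -1/14
Result: (1/14)/(t² + 8) - (1/14)/(t² + 22)


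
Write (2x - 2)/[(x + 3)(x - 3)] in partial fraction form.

At x=-3: P = (2·(-3) - 2)/(-3 - 3) = 4/3. At x=3: Q = (2·3 - 2)/(3 + 3) = 2/3
Result: (4/3)/(x + 3) + (2/3)/(x - 3)


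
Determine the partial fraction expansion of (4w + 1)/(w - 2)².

(4w + 1) = A(w - 2) + B. At w = 2: B = 4·2 + 1 = 9. Coeff of w: A = 4
Result: 4/(w - 2) + 9/(w - 2)²


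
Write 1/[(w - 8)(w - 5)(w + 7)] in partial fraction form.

Using cover-up method: α = 1/45, β = -1/36, γ = 1/180
Result: (1/45)/(w - 8) - (1/36)/(w - 5) + (1/180)/(w + 7)


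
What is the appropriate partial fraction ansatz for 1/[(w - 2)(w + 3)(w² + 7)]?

Two linear + quadratic: A/(w - 2) + B/(w + 3) + (Cw + D)/(w² + 7)


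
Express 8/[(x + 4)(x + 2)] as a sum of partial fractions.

8/(x + 4)(x + 2) = P/(x + 4) + Q/(x + 2). P = 8/(-4 + 2) = -4, Q = 8/(-2 + 4) = 4
Result: -4/(x + 4) + 4/(x + 2)


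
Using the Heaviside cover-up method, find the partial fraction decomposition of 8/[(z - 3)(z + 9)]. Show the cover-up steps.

Cover (z - 3): set z=3, get α = 8/(3 + 9) = 2/3. Cover (z + 9): set z=-9, get β = 8/(-9 - 3) = -2/3.
Result: (2/3)/(z - 3) - (2/3)/(z + 9)


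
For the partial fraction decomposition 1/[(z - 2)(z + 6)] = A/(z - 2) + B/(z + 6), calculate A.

Cover-up at z = 2: A = 1/(2 + 6) = 1/8


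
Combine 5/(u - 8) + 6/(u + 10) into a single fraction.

Common denominator (u - 8)(u + 10). Numerator: 5(u + 10) + 6(u - 8) = (5u + 50) + (6u - 48) = 11u + 2
Result: (11u + 2)/[(u - 8)(u + 10)]


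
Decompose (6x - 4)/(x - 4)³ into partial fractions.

(6x - 4) = α(x - 4)² + β(x - 4) + γ. At x = 4: γ = 6·4 - 4 = 20. Coefficients: α = 0, β = 6
Result: 6/(x - 4)² + 20/(x - 4)³


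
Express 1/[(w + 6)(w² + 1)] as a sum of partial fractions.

Cover-up at w = -6: P = 1/((-6)² + 1) = 1/37. Then Q = -P = -1/37, R = -P·(0 - 6) = 6/37
Result: (1/37)/(w + 6) - ((1/37)w - 6/37)/(w² + 1)


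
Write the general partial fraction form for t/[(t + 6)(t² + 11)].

Linear + irreducible quadratic: α/(t + 6) + (βt + γ)/(t² + 11)


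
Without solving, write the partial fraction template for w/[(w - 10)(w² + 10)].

Linear + irreducible quadratic: P/(w - 10) + (Qw + R)/(w² + 10)


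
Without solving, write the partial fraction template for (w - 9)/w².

Repeated linear factor: P/w + Q/w²


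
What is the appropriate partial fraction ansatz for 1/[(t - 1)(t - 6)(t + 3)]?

Three distinct linear factors: A/(t - 1) + B/(t - 6) + C/(t + 3)


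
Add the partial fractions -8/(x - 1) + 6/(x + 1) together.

Common denominator (x - 1)(x + 1). Numerator: -8(x + 1) + 6(x - 1) = (-8x - 8) + (6x - 6) = -2x - 14
Result: (-2x - 14)/[(x - 1)(x + 1)]


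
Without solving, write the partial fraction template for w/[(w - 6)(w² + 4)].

Linear + irreducible quadratic: P/(w - 6) + (Qw + R)/(w² + 4)


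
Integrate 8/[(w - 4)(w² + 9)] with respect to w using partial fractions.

Cover-up at w=4: P = 8/(4²+9) = 8/25. Coeff matching: Q = -8/25, R = -32/25. Decomposition: (8/25)/(w - 4) - ((8/25)w + 32/25)/(w² + 9). Integrate: linear → ln, quadratic → (1/2)ln + arctan: (8/25) ln|(w - 4)| - (4/25) ln(w² + 9) - (32/75) arctan(w/3) + C


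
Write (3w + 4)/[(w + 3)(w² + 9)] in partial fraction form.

At w=-3: P = (3·(-3) + 4)/((-3)² + 9) = -5/18. Q = -P = 5/18, R = 3 - (-3)·P = 13/6
Result: (-5/18)/(w + 3) + ((5/18)w + 13/6)/(w² + 9)


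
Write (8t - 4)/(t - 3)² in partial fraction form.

(8t - 4) = α(t - 3) + β. At t = 3: β = 8·3 - 4 = 20. Coeff of t: α = 8
Result: 8/(t - 3) + 20/(t - 3)²


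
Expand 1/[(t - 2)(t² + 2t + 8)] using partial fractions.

Cover-up at t = 2: A = 1/(2² + 2·2 + 8) = 1/16. Then B = -A = -1/16, C = -A·(2 + 2) = -1/4
Result: (1/16)/(t - 2) - ((1/16)t + 1/4)/(t² + 2t + 8)


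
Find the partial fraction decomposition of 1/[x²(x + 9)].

Cover-up at x=-9: R = 1/(-9 - 0)² = 1/81. Cover-up at x=0: Q = 1/(0 + 9) = 1/9. Comparing x² coeff: P = -R = -1/81
Result: (-1/81)/x + (1/9)/x² + (1/81)/(x + 9)


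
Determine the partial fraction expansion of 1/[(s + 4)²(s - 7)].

Cover-up at s=7: C = 1/(7 + 4)² = 1/121. Cover-up at s=-4: B = 1/(-4 - 7) = -1/11. Comparing s² coeff: A = -C = -1/121
Result: (-1/121)/(s + 4) - (1/11)/(s + 4)² + (1/121)/(s - 7)


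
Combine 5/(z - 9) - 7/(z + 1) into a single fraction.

Common denominator (z - 9)(z + 1). Numerator: 5(z + 1) - 7(z - 9) = (5z + 5) - (7z - 63) = -2z + 68
Result: (-2z + 68)/[(z - 9)(z + 1)]


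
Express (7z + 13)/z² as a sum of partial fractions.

(7z + 13) = Az + B. At z = 0: B = 7·0 + 13 = 13. Coeff of z: A = 7
Result: 7/z + 13/z²


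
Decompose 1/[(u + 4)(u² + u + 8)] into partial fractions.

Cover-up at u = -4: A = 1/((-4)² + 1·(-4) + 8) = 1/20. Then B = -A = -1/20, C = -A·(1 - 4) = 3/20
Result: (1/20)/(u + 4) - ((1/20)u - 3/20)/(u² + u + 8)


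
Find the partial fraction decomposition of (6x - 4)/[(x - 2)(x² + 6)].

At x=2: A = (6·2 - 4)/(2² + 6) = 4/5. B = -A = -4/5, C = 6 - 2·A = 22/5
Result: (4/5)/(x - 2) - ((4/5)x - 22/5)/(x² + 6)


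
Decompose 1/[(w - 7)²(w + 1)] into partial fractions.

Cover-up at w=-1: R = 1/(-1 - 7)² = 1/64. Cover-up at w=7: Q = 1/(7 + 1) = 1/8. Comparing w² coeff: P = -R = -1/64
Result: (-1/64)/(w - 7) + (1/8)/(w - 7)² + (1/64)/(w + 1)


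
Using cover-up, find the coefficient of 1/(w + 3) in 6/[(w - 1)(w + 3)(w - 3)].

Cover (w + 3), set w=-3: 6/[(-3 - 1)(-3 - 3)] = 1/4


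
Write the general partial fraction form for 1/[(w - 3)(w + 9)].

Distinct linear factors: α/(w - 3) + β/(w + 9)


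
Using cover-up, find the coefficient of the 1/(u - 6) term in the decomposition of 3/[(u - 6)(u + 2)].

Cover (u - 6), set u=6: 3/((u + 2) at u=6) = 3/(8) = 3/8


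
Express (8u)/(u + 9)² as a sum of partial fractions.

(8u) = P(u + 9) + Q. At u = -9: Q = 8·(-9) + 0 = -72. Coeff of u: P = 8
Result: 8/(u + 9) - 72/(u + 9)²


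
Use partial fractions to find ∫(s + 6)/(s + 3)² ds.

Decompose: A = 1, B = 1·(-3) + 6 = 3, so (s + 6)/(s + 3)² = 1/(s + 3) + 3/(s + 3)². Integrate: ∫ A/(s + 3) ds = ln|(s + 3)|; ∫ B/(s + 3)² ds = -3/(s + 3). Sum: ln|(s + 3)| - 3/(s + 3) + C


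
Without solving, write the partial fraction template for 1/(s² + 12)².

Repeated quadratic factor: (αs + β)/(s² + 12) + (γs + δ)/(s² + 12)²


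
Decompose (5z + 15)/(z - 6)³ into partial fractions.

(5z + 15) = P(z - 6)² + Q(z - 6) + R. At z = 6: R = 5·6 + 15 = 45. Coefficients: P = 0, Q = 5
Result: 5/(z - 6)² + 45/(z - 6)³


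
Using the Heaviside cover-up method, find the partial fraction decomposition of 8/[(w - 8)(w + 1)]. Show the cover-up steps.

Cover (w - 8): set w=8, get A = 8/(8 + 1) = 8/9. Cover (w + 1): set w=-1, get B = 8/(-1 - 8) = -8/9.
Result: (8/9)/(w - 8) - (8/9)/(w + 1)


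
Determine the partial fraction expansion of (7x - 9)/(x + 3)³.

(7x - 9) = A(x + 3)² + B(x + 3) + C. At x = -3: C = 7·(-3) - 9 = -30. Coefficients: A = 0, B = 7
Result: 7/(x + 3)² - 30/(x + 3)³


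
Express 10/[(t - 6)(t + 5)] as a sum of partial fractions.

10/(t - 6)(t + 5) = P/(t - 6) + Q/(t + 5). P = 10/(6 + 5) = 10/11, Q = 10/(-5 - 6) = -10/11
Result: (10/11)/(t - 6) - (10/11)/(t + 5)


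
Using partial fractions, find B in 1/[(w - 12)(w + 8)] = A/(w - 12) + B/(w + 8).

Cover-up at w = -8: B = 1/(-8 - 12) = -1/20


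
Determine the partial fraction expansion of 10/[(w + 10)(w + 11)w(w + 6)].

Using Heaviside cover-up: (1/4)/(w + 10) - (2/11)/(w + 11) + (1/66)/w - (1/12)/(w + 6)


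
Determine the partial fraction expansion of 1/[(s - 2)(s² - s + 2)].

Cover-up at s = 2: α = 1/(2² - 1·2 + 2) = 1/4. Then β = -α = -1/4, γ = -α·(-1 + 2) = -1/4
Result: (1/4)/(s - 2) - ((1/4)s + 1/4)/(s² - s + 2)


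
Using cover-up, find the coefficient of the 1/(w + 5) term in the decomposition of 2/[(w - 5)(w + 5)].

Cover (w + 5), set w=-5: 2/((w - 5) at w=-5) = 2/(-10) = -1/5


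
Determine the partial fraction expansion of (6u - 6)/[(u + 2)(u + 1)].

At u=-2: A = (6·(-2) - 6)/(-2 + 1) = 18. At u=-1: B = (6·(-1) - 6)/(-1 + 2) = -12
Result: 18/(u + 2) - 12/(u + 1)


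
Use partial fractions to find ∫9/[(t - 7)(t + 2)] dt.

Decompose: 9/[(t - 7)(t + 2)] = 1/(t - 7) - 1/(t + 2). Integrate each term: ln|(t - 7)| - ln|(t + 2)| + C


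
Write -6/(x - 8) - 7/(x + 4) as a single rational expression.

Common denominator (x - 8)(x + 4). Numerator: -6(x + 4) - 7(x - 8) = (-6x - 24) - (7x - 56) = -13x + 32
Result: (-13x + 32)/[(x - 8)(x + 4)]


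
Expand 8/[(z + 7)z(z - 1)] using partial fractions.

Using cover-up method: P = 1/7, Q = -8/7, R = 1
Result: (1/7)/(z + 7) - (8/7)/z + 1/(z - 1)


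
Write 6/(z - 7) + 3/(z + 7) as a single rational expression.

Common denominator (z - 7)(z + 7). Numerator: 6(z + 7) + 3(z - 7) = (6z + 42) + (3z - 21) = 9z + 21
Result: (9z + 21)/[(z - 7)(z + 7)]


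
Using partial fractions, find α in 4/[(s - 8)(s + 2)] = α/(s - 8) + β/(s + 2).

Cover-up at s = 8: α = 4/(8 + 2) = 4/10 = 2/5


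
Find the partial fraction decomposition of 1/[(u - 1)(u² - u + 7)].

Cover-up at u = 1: A = 1/(1² - 1·1 + 7) = 1/7. Then B = -A = -1/7, C = -A·(-1 + 1) = 0
Result: (1/7)/(u - 1) - ((1/7)u)/(u² - u + 7)


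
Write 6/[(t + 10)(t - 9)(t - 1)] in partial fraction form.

Using cover-up method: α = 6/209, β = 3/76, γ = -3/44
Result: (6/209)/(t + 10) + (3/76)/(t - 9) - (3/44)/(t - 1)


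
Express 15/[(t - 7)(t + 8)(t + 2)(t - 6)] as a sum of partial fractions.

Using Heaviside cover-up: (1/9)/(t - 7) - (1/84)/(t + 8) + (5/144)/(t + 2) - (15/112)/(t - 6)


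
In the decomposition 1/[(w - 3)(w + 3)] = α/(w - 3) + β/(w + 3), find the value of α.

Cover-up at w = 3: α = 1/(3 + 3) = 1/6


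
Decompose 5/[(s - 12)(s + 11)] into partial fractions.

5/(s - 12)(s + 11) = P/(s - 12) + Q/(s + 11). P = 5/(12 + 11) = 5/23, Q = 5/(-11 - 12) = -5/23
Result: (5/23)/(s - 12) - (5/23)/(s + 11)


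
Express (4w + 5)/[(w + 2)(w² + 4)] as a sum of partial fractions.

At w=-2: A = (4·(-2) + 5)/((-2)² + 4) = -3/8. B = -A = 3/8, C = 4 - (-2)·A = 13/4
Result: (-3/8)/(w + 2) + ((3/8)w + 13/4)/(w² + 4)


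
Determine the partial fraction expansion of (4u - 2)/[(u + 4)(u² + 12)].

At u=-4: P = (4·(-4) - 2)/((-4)² + 12) = -9/14. Q = -P = 9/14, R = 4 - (-4)·P = 10/7
Result: (-9/14)/(u + 4) + ((9/14)u + 10/7)/(u² + 12)


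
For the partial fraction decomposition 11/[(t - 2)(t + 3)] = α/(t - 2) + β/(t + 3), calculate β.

Cover-up at t = -3: β = 11/(-3 - 2) = -11/5


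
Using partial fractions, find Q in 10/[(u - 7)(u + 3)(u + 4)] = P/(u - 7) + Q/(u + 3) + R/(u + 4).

Cover-up at u = -3: Q = 10/[(-3 - 7)(-3 + 4)] = 10/[(-10)(1)] = -10/10 = -1


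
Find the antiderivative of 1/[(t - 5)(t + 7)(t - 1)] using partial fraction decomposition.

Cover-up: α = 1/48, β = 1/96, γ = -1/32. Decomposition: (1/48)/(t - 5) + (1/96)/(t + 7) - (1/32)/(t - 1). Integrate each term: (1/48) ln|(t - 5)| + (1/96) ln|(t + 7)| - (1/32) ln|(t - 1)| + C


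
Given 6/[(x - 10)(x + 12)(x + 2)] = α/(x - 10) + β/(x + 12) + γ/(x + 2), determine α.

Cover-up at x = 10: α = 6/[(10 + 12)(10 + 2)] = 6/[(22)(12)] = 6/264 = 1/44


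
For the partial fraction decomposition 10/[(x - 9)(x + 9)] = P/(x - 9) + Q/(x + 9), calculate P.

Cover-up at x = 9: P = 10/(9 + 9) = 10/18 = 5/9


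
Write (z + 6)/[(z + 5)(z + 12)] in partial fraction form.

At z=-5: α = (1·(-5) + 6)/(-5 + 12) = 1/7. At z=-12: β = (1·(-12) + 6)/(-12 + 5) = 6/7
Result: (1/7)/(z + 5) + (6/7)/(z + 12)


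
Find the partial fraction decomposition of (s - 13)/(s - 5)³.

(s - 13) = P(s - 5)² + Q(s - 5) + R. At s = 5: R = 1·5 - 13 = -8. Coefficients: P = 0, Q = 1
Result: 1/(s - 5)² - 8/(s - 5)³


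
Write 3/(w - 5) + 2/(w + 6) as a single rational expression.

Common denominator (w - 5)(w + 6). Numerator: 3(w + 6) + 2(w - 5) = (3w + 18) + (2w - 10) = 5w + 8
Result: (5w + 8)/[(w - 5)(w + 6)]


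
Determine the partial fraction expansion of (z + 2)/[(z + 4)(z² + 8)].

At z=-4: α = (1·(-4) + 2)/((-4)² + 8) = -1/12. β = -α = 1/12, γ = 1 - (-4)·α = 2/3
Result: (-1/12)/(z + 4) + ((1/12)z + 2/3)/(z² + 8)


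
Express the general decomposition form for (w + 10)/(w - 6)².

Repeated linear factor: α/(w - 6) + β/(w - 6)²


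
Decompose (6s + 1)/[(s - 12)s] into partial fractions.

At s=12: α = (6·12 + 1)/(12 - 0) = 73/12. At s=0: β = (6·0 + 1)/(0 - 12) = -1/12
Result: (73/12)/(s - 12) - (1/12)/s


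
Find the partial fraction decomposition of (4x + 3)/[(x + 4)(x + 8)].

At x=-4: α = (4·(-4) + 3)/(-4 + 8) = -13/4. At x=-8: β = (4·(-8) + 3)/(-8 + 4) = 29/4
Result: (-13/4)/(x + 4) + (29/4)/(x + 8)


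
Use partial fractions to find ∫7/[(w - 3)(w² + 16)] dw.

Cover-up at w=3: A = 7/(3²+16) = 7/25. Coeff matching: B = -7/25, C = -21/25. Decomposition: (7/25)/(w - 3) - ((7/25)w + 21/25)/(w² + 16). Integrate: linear → ln, quadratic → (1/2)ln + arctan: (7/25) ln|(w - 3)| - (7/50) ln(w² + 16) - (21/100) arctan(w/4) + C


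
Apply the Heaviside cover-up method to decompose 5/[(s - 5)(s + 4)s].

Cover (s - 5), s=5: A = 5/[(5 + 4)(5 - 0)] = 1/9. Cover (s + 4), s=-4: B = 5/[(-4 - 5)(-4 - 0)] = 5/36. Cover s, s=0: C = 5/[(0 - 5)(0 + 4)] = -1/4.
Result: (1/9)/(s - 5) + (5/36)/(s + 4) - (1/4)/s


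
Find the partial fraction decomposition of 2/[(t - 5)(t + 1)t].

Using cover-up method: P = 1/15, Q = 1/3, R = -2/5
Result: (1/15)/(t - 5) + (1/3)/(t + 1) - (2/5)/t


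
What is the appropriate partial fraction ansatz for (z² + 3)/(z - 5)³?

Repeated linear factor (power 3): P/(z - 5) + Q/(z - 5)² + R/(z - 5)³


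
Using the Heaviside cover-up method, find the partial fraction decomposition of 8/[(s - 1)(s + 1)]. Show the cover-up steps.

Cover (s - 1): set s=1, get P = 8/(1 + 1) = 4. Cover (s + 1): set s=-1, get Q = 8/(-1 - 1) = -4.
Result: 4/(s - 1) - 4/(s + 1)


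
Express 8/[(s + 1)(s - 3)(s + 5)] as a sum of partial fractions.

Using cover-up method: A = -1/2, B = 1/4, C = 1/4
Result: (-1/2)/(s + 1) + (1/4)/(s - 3) + (1/4)/(s + 5)


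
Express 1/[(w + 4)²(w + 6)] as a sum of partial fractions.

Cover-up at w=-6: C = 1/(-6 + 4)² = 1/4. Cover-up at w=-4: B = 1/(-4 + 6) = 1/2. Comparing w² coeff: A = -C = -1/4
Result: (-1/4)/(w + 4) + (1/2)/(w + 4)² + (1/4)/(w + 6)


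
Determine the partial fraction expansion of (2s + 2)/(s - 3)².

(2s + 2) = A(s - 3) + B. At s = 3: B = 2·3 + 2 = 8. Coeff of s: A = 2
Result: 2/(s - 3) + 8/(s - 3)²


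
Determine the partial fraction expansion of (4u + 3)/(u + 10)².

(4u + 3) = A(u + 10) + B. At u = -10: B = 4·(-10) + 3 = -37. Coeff of u: A = 4
Result: 4/(u + 10) - 37/(u + 10)²


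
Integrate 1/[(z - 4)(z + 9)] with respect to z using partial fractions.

Decompose: 1/[(z - 4)(z + 9)] = (1/13)/(z - 4) - (1/13)/(z + 9). Integrate each term: (1/13) ln|(z - 4)| - (1/13) ln|(z + 9)| + C


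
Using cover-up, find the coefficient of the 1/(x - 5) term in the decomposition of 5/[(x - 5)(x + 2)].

Cover (x - 5), set x=5: 5/((x + 2) at x=5) = 5/(7) = 5/7


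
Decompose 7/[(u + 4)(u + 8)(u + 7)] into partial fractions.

Using cover-up method: A = 7/12, B = 7/4, C = -7/3
Result: (7/12)/(u + 4) + (7/4)/(u + 8) - (7/3)/(u + 7)


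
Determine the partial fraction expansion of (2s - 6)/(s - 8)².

(2s - 6) = P(s - 8) + Q. At s = 8: Q = 2·8 - 6 = 10. Coeff of s: P = 2
Result: 2/(s - 8) + 10/(s - 8)²
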